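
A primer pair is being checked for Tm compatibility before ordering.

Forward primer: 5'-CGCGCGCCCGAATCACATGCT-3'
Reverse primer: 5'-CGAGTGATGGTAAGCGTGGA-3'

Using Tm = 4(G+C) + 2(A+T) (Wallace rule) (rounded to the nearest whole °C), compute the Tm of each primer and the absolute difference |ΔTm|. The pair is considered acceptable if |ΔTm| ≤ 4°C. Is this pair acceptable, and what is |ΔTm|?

|ΔTm| = 8°C; the pair is not acceptable.

Forward: A=4 T=3 G=5 C=9 → Tm = 2·7 + 4·14 = 70°C.
Reverse: A=5 T=4 G=9 C=2 → Tm = 2·9 + 4·11 = 62°C.
|ΔTm| = |70 − 62| = 8°C, > 4°C.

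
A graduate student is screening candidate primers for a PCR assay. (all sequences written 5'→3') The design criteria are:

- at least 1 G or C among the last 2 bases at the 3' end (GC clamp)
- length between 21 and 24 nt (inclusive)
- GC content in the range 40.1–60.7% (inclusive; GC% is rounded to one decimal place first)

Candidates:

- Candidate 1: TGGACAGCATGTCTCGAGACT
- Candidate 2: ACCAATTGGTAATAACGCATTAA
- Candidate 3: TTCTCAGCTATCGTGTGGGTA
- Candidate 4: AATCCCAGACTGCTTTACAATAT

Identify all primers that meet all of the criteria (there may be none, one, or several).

Candidate 1 only.

Candidate 1 (21 nt, A=5 T=5 G=6 C=5): 3' end CT has 1 G/C ✓; length 21 ✓; GC 11/21 = 52.4% ✓ — passes.
Candidate 2 (23 nt, A=10 T=6 G=3 C=4): 3' end AA has 0 G/C, need ≥1 ✗; length 23 ✓; GC 7/23 = 30.4%, outside 40.1–60.7% ✗ — fails.
Candidate 3 (21 nt, A=3 T=8 G=6 C=4): 3' end TA has 0 G/C, need ≥1 ✗; length 21 ✓; GC 10/21 = 47.6% ✓ — fails.
Candidate 4 (23 nt, A=8 T=7 G=2 C=6): 3' end AT has 0 G/C, need ≥1 ✗; length 23 ✓; GC 8/23 = 34.8%, outside 40.1–60.7% ✗ — fails.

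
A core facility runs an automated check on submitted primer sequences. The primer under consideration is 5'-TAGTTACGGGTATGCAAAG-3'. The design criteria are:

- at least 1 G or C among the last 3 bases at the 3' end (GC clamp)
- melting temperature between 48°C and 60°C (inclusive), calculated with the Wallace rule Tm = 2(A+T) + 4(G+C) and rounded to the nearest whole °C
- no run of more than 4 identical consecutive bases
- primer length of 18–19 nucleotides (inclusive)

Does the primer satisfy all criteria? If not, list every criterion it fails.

Meets all criteria.

Base counts: A=6, T=5, G=6, C=2 (length 19).
GC clamp: 3' end AAG has 1 G/C ✓
Tm: Tm = 2·11 + 4·8 = 54°C ✓
homopolymer run: longest run = 3 ✓
length: length 19 ✓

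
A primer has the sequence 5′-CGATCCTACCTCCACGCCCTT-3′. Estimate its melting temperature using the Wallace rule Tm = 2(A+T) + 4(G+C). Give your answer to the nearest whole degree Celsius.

Base counts: A=3, T=5, G=2, C=11 (length 21).
Tm = 2·(3+5) + 4·(2+11) = 2·8 + 4·13 = 16 + 52 = 68°C.

68°C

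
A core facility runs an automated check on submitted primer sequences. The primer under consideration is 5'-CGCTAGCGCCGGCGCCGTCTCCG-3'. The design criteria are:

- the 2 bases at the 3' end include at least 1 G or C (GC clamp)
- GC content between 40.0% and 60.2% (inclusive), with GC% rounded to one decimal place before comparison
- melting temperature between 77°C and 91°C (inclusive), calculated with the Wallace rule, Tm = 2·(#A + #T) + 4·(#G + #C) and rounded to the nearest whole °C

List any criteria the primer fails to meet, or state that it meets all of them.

Fails: GC content.

Base counts: A=1, T=3, G=8, C=11 (length 23).
GC clamp: 3' end CG has 2 G/C ✓
GC content: GC 19/23 = 82.6%, outside 40.0–60.2% ✗
Tm: Tm = 2·4 + 4·19 = 84°C ✓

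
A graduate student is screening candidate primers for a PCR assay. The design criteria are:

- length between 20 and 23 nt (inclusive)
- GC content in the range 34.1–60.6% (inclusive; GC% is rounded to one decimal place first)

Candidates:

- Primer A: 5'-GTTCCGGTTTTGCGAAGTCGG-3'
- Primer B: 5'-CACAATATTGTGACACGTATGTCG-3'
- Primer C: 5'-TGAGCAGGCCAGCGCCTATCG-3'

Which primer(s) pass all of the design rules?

Primer A (21 nt, A=2 T=7 G=8 C=4): length 21 ✓; GC 12/21 = 57.1% ✓ — passes.
Primer B (24 nt, A=7 T=7 G=5 C=5): length 24, outside 20–23 ✗; GC 10/24 = 41.7% ✓ — fails.
Primer C (21 nt, A=4 T=3 G=7 C=7): length 21 ✓; GC 14/21 = 66.7%, outside 34.1–60.6% ✗ — fails.

Primer A only.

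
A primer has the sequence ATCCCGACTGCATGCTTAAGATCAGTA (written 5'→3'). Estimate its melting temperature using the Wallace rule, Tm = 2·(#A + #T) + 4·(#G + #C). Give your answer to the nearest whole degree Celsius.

Base counts: A=8, T=7, G=5, C=7 (length 27).
Tm = 2·(8+7) + 4·(5+7) = 2·15 + 4·12 = 30 + 48 = 78°C.

78°C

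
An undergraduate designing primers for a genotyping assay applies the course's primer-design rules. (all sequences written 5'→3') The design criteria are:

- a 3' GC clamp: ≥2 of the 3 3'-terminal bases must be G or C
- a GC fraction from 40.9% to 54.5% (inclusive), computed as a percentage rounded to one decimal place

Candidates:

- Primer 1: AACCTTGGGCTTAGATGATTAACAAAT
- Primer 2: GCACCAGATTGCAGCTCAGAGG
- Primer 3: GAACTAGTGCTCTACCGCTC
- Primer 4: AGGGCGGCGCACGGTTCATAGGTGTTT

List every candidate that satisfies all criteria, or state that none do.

None of the candidates satisfy all criteria.

Primer 1 (27 nt, A=10 T=8 G=5 C=4): 3' end AAT has 0 G/C, need ≥2 ✗; GC 9/27 = 33.3%, outside 40.9–54.5% ✗ — fails.
Primer 2 (22 nt, A=6 T=3 G=7 C=6): 3' end AGG has 2 G/C ✓; GC 13/22 = 59.1%, outside 40.9–54.5% ✗ — fails.
Primer 3 (20 nt, A=4 T=5 G=4 C=7): 3' end CTC has 2 G/C ✓; GC 11/20 = 55.0%, outside 40.9–54.5% ✗ — fails.
Primer 4 (27 nt, A=4 T=7 G=11 C=5): 3' end TTT has 0 G/C, need ≥2 ✗; GC 16/27 = 59.3%, outside 40.9–54.5% ✗ — fails.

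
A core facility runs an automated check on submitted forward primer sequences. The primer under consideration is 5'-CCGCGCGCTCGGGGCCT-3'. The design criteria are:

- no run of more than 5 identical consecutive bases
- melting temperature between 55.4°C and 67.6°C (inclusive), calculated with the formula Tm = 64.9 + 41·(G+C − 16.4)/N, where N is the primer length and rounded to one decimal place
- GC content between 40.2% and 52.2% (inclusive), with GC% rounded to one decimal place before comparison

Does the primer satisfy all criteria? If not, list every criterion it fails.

Base counts: A=0, T=2, G=7, C=8 (length 17).
homopolymer run: longest run = 4 ✓
Tm: Tm = 64.9 + 41·(15 − 16.4)/17 = 61.5°C ✓
GC content: GC 15/17 = 88.2%, outside 40.2–52.2% ✗

Fails: GC content.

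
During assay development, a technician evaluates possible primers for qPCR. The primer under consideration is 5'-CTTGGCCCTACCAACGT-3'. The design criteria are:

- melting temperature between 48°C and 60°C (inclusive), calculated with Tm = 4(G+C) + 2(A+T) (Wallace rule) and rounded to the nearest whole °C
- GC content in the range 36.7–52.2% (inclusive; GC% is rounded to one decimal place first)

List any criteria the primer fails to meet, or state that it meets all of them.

Base counts: A=3, T=4, G=3, C=7 (length 17).
Tm: Tm = 2·7 + 4·10 = 54°C ✓
GC content: GC 10/17 = 58.8%, outside 36.7–52.2% ✗

Fails: GC content.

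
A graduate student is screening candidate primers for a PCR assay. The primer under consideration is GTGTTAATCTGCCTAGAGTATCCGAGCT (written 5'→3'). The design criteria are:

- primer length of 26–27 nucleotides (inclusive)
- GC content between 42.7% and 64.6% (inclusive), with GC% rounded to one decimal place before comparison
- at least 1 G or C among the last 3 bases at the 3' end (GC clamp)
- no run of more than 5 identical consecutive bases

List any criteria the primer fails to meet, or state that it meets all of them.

Base counts: A=6, T=9, G=7, C=6 (length 28).
length: length 28, outside 26–27 ✗
GC content: GC 13/28 = 46.4% ✓
GC clamp: 3' end GCT has 2 G/C ✓
homopolymer run: longest run = 2 ✓

Fails: length.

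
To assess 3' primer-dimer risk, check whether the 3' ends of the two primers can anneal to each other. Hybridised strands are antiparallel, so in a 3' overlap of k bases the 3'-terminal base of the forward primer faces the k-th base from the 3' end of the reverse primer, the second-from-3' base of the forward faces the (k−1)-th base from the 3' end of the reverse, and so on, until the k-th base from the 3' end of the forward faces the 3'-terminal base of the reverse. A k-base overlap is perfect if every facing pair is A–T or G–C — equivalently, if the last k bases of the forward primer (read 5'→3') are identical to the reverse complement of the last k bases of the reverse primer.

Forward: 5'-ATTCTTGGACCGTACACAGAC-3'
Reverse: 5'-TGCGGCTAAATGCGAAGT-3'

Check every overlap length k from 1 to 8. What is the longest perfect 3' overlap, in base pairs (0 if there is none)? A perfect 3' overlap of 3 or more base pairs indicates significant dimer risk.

Longest perfect overlap: 2 complementary base pairs; below the dimer-risk threshold (threshold 3).

Last 8 bases (5'→3') — forward …ACACAGAC, reverse …TGCGAAGT.
Reverse complement of the reverse primer's last 8 bases: ACTTCGCA; its first k bases are the reverse complement of the reverse primer's last k bases, so a perfect k-base overlap needs the forward primer's last k bases to equal them.
Comparing (forward last k vs required): k=1: C vs A ✗; k=2: AC vs AC ✓; k=3: GAC vs ACT ✗; k=4: AGAC vs ACTT ✗; k=5: CAGAC vs ACTTC ✗; k=6: ACAGAC vs ACTTCG ✗; k=7: CACAGAC vs ACTTCGC ✗; k=8: ACACAGAC vs ACTTCGCA ✗.
Only k = 2 is perfect, so the longest perfect 3' overlap is 2.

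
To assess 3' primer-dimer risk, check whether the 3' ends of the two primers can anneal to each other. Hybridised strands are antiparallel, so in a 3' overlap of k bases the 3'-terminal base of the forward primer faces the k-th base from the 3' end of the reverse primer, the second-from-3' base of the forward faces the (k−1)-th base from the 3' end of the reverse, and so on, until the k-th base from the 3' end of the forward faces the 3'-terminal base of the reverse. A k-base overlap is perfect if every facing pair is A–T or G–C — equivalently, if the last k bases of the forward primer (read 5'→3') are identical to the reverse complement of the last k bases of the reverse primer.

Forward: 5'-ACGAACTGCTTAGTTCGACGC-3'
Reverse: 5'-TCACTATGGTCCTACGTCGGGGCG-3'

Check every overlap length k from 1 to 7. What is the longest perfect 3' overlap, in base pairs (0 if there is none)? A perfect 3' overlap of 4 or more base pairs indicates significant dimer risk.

Longest perfect overlap: 3 complementary base pairs; below the dimer-risk threshold (threshold 4).

Last 7 bases (5'→3') — forward …TCGACGC, reverse …CGGGGCG.
Reverse complement of the reverse primer's last 7 bases: CGCCCCG; its first k bases are the reverse complement of the reverse primer's last k bases, so a perfect k-base overlap needs the forward primer's last k bases to equal them.
Comparing (forward last k vs required): k=1: C vs C ✓; k=2: GC vs CG ✗; k=3: CGC vs CGC ✓; k=4: ACGC vs CGCC ✗; k=5: GACGC vs CGCCC ✗; k=6: CGACGC vs CGCCCC ✗; k=7: TCGACGC vs CGCCCCG ✗.
Perfect overlaps at k = 1, 3; the largest is 3.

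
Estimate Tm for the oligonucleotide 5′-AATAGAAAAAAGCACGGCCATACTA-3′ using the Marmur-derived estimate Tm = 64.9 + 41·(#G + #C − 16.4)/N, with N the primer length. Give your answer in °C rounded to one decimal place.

Base counts: A=13, T=3, G=4, C=5; G+C = 9, N = 25.
Tm = 64.9 + 41·(9 − 16.4)/25 = 64.9 + -303.40/25 = 52.8°C.

52.8°C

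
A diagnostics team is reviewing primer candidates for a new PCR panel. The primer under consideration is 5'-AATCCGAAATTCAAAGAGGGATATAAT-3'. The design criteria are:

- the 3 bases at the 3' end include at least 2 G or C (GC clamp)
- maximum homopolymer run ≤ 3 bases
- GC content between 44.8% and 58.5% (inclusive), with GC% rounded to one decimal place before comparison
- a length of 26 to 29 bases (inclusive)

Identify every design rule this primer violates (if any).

Base counts: A=13, T=6, G=5, C=3 (length 27).
GC clamp: 3' end AAT has 0 G/C, need ≥2 ✗
homopolymer run: longest run = 3 ✓
GC content: GC 8/27 = 29.6%, outside 44.8–58.5% ✗
length: length 27 ✓

Fails: GC clamp, GC content.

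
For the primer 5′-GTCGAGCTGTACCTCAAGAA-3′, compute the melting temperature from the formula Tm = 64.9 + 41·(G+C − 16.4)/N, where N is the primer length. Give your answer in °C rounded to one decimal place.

51.8°C

Base counts: A=6, T=4, G=5, C=5; G+C = 10, N = 20.
Tm = 64.9 + 41·(10 − 16.4)/20 = 64.9 + -262.40/20 = 51.8°C.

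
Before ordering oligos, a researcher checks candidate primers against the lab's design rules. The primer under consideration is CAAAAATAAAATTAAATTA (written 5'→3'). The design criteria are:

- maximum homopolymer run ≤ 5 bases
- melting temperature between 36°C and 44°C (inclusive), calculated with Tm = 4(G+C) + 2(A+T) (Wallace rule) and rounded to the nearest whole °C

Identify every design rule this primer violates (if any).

Base counts: A=13, T=5, G=0, C=1 (length 19).
homopolymer run: longest run = 5 ✓
Tm: Tm = 2·18 + 4·1 = 40°C ✓

Meets all criteria.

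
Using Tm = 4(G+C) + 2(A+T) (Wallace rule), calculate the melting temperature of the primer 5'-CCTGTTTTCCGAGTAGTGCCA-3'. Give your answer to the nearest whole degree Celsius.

64°C

Base counts: A=3, T=7, G=5, C=6 (length 21).
Tm = 2·(3+7) + 4·(5+6) = 2·10 + 4·11 = 20 + 44 = 64°C.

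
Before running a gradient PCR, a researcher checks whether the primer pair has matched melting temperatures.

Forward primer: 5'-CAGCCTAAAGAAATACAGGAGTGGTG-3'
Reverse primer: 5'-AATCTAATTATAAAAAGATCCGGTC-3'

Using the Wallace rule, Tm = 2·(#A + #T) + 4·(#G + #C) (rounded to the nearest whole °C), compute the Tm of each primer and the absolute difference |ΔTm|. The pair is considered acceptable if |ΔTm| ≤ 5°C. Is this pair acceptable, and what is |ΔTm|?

Forward: A=10 T=4 G=8 C=4 → Tm = 2·14 + 4·12 = 76°C.
Reverse: A=11 T=7 G=3 C=4 → Tm = 2·18 + 4·7 = 64°C.
|ΔTm| = |76 − 64| = 12°C, > 5°C.

|ΔTm| = 12°C; the pair is not acceptable.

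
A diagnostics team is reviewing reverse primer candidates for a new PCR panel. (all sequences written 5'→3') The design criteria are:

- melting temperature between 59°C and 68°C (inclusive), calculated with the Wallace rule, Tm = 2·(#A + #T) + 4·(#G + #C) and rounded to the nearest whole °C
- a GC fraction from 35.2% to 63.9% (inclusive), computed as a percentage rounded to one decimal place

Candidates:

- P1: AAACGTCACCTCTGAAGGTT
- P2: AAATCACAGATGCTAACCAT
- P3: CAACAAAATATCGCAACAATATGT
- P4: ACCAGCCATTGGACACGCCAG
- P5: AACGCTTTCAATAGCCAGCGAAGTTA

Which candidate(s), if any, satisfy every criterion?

P4 only.

P1 (20 nt, A=6 T=5 G=4 C=5): Tm = 2·11 + 4·9 = 58°C, outside 59–68°C ✗; GC 9/20 = 45.0% ✓ — fails.
P2 (20 nt, A=9 T=4 G=2 C=5): Tm = 2·13 + 4·7 = 54°C, outside 59–68°C ✗; GC 7/20 = 35.0%, outside 35.2–63.9% ✗ — fails.
P3 (24 nt, A=12 T=5 G=2 C=5): Tm = 2·17 + 4·7 = 62°C ✓; GC 7/24 = 29.2%, outside 35.2–63.9% ✗ — fails.
P4 (21 nt, A=6 T=2 G=5 C=8): Tm = 2·8 + 4·13 = 68°C ✓; GC 13/21 = 61.9% ✓ — passes.
P5 (26 nt, A=9 T=6 G=5 C=6): Tm = 2·15 + 4·11 = 74°C, outside 59–68°C ✗; GC 11/26 = 42.3% ✓ — fails.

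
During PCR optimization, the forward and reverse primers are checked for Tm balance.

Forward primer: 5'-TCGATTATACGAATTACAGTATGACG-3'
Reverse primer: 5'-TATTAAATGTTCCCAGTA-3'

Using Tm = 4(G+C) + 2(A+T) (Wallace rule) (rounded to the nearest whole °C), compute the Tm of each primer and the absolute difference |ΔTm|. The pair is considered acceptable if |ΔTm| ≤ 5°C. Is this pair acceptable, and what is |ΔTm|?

Forward: A=9 T=8 G=5 C=4 → Tm = 2·17 + 4·9 = 70°C.
Reverse: A=6 T=7 G=2 C=3 → Tm = 2·13 + 4·5 = 46°C.
|ΔTm| = |70 − 46| = 24°C, > 5°C.

|ΔTm| = 24°C; the pair is not acceptable.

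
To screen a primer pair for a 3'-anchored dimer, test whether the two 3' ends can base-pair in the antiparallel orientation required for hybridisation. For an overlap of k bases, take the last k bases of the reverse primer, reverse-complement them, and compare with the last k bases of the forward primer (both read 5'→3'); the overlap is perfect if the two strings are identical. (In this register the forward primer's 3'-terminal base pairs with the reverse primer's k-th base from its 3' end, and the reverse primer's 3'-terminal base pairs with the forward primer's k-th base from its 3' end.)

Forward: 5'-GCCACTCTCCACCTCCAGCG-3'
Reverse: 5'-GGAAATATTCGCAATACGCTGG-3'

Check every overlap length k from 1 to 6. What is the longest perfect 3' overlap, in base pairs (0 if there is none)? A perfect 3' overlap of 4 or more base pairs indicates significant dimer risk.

Longest perfect overlap: 6 complementary base pairs; significant dimer risk (threshold 4).

Last 6 bases (5'→3') — forward …CCAGCG, reverse …CGCTGG.
Reverse complement of the reverse primer's last 6 bases: CCAGCG; its first k bases are the reverse complement of the reverse primer's last k bases, so a perfect k-base overlap needs the forward primer's last k bases to equal them.
Comparing (forward last k vs required): k=1: G vs C ✗; k=2: CG vs CC ✗; k=3: GCG vs CCA ✗; k=4: AGCG vs CCAG ✗; k=5: CAGCG vs CCAGC ✗; k=6: CCAGCG vs CCAGCG ✓.
Only k = 6 is perfect, so the longest perfect 3' overlap is 6.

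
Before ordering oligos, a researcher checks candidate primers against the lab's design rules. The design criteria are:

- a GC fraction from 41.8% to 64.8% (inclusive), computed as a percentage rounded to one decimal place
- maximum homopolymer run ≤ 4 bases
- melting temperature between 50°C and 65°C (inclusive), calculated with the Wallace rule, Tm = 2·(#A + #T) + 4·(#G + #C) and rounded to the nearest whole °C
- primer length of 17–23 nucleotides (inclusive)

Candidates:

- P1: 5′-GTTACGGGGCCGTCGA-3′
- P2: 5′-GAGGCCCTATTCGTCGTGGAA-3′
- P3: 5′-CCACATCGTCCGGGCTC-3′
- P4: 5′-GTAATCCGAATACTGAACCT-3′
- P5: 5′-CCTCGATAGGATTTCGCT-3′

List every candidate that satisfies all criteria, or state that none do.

P1 (16 nt, A=2 T=3 G=7 C=4): GC 11/16 = 68.8%, outside 41.8–64.8% ✗; longest run = 4 ✓; Tm = 2·5 + 4·11 = 54°C ✓; length 16, outside 17–23 ✗ — fails.
P2 (21 nt, A=4 T=5 G=7 C=5): GC 12/21 = 57.1% ✓; longest run = 3 ✓; Tm = 2·9 + 4·12 = 66°C, outside 50–65°C ✗; length 21 ✓ — fails.
P3 (17 nt, A=2 T=3 G=4 C=8): GC 12/17 = 70.6%, outside 41.8–64.8% ✗; longest run = 3 ✓; Tm = 2·5 + 4·12 = 58°C ✓; length 17 ✓ — fails.
P4 (20 nt, A=7 T=5 G=3 C=5): GC 8/20 = 40.0%, outside 41.8–64.8% ✗; longest run = 2 ✓; Tm = 2·12 + 4·8 = 56°C ✓; length 20 ✓ — fails.
P5 (18 nt, A=3 T=6 G=4 C=5): GC 9/18 = 50.0% ✓; longest run = 3 ✓; Tm = 2·9 + 4·9 = 54°C ✓; length 18 ✓ — passes.

P5 only.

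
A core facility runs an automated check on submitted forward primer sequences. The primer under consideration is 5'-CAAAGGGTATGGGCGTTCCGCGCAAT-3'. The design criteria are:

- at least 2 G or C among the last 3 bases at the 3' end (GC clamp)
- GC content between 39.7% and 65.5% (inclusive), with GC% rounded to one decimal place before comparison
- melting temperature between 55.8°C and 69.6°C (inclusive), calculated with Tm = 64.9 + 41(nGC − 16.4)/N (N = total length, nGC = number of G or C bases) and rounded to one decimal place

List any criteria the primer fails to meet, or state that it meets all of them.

Base counts: A=6, T=5, G=9, C=6 (length 26).
GC clamp: 3' end AAT has 0 G/C, need ≥2 ✗
GC content: GC 15/26 = 57.7% ✓
Tm: Tm = 64.9 + 41·(15 − 16.4)/26 = 62.7°C ✓

Fails: GC clamp.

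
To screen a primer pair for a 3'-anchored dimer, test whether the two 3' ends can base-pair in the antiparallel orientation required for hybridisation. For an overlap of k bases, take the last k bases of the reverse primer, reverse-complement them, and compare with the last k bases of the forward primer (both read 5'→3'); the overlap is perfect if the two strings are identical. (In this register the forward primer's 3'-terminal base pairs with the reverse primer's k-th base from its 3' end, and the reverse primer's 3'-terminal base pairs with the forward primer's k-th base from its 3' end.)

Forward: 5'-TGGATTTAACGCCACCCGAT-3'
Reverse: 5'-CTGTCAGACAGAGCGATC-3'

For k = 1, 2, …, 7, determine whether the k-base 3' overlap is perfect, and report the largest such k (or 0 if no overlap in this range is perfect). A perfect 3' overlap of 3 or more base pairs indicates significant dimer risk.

Last 7 bases (5'→3') — forward …ACCCGAT, reverse …AGCGATC.
Reverse complement of the reverse primer's last 7 bases: GATCGCT; its first k bases are the reverse complement of the reverse primer's last k bases, so a perfect k-base overlap needs the forward primer's last k bases to equal them.
Comparing (forward last k vs required): k=1: T vs G ✗; k=2: AT vs GA ✗; k=3: GAT vs GAT ✓; k=4: CGAT vs GATC ✗; k=5: CCGAT vs GATCG ✗; k=6: CCCGAT vs GATCGC ✗; k=7: ACCCGAT vs GATCGCT ✗.
Only k = 3 is perfect, so the longest perfect 3' overlap is 3.

Longest perfect overlap: 3 complementary base pairs; significant dimer risk (threshold 3).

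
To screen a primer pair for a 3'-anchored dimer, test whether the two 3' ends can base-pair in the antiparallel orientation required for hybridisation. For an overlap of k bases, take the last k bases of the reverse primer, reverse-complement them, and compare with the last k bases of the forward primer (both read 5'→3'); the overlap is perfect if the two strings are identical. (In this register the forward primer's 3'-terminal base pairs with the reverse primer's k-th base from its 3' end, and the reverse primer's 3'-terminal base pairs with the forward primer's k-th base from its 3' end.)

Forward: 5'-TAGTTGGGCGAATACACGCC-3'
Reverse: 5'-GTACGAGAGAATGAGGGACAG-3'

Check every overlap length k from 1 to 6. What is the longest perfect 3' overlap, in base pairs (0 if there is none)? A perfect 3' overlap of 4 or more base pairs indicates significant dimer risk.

Last 6 bases (5'→3') — forward …CACGCC, reverse …GGACAG.
Reverse complement of the reverse primer's last 6 bases: CTGTCC; its first k bases are the reverse complement of the reverse primer's last k bases, so a perfect k-base overlap needs the forward primer's last k bases to equal them.
Comparing (forward last k vs required): k=1: C vs C ✓; k=2: CC vs CT ✗; k=3: GCC vs CTG ✗; k=4: CGCC vs CTGT ✗; k=5: ACGCC vs CTGTC ✗; k=6: CACGCC vs CTGTCC ✗.
Only k = 1 is perfect, so the longest perfect 3' overlap is 1.

Longest perfect overlap: 1 complementary base pair; below the dimer-risk threshold (threshold 4).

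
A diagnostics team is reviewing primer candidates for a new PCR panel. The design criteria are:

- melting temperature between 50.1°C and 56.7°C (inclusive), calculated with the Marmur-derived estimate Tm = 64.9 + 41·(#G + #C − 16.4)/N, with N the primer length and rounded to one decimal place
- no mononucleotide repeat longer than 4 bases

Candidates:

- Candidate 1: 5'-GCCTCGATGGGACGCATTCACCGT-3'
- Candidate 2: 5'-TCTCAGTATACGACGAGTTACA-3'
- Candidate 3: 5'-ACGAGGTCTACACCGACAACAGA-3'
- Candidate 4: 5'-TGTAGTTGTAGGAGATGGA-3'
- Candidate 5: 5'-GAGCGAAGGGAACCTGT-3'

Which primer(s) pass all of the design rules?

Candidate 2 only.

Candidate 1 (24 nt, A=4 T=5 G=7 C=8): Tm = 64.9 + 41·(15 − 16.4)/24 = 62.5°C, outside 50.1–56.7°C ✗; longest run = 3 ✓ — fails.
Candidate 2 (22 nt, A=7 T=6 G=4 C=5): Tm = 64.9 + 41·(9 − 16.4)/22 = 51.1°C ✓; longest run = 2 ✓ — passes.
Candidate 3 (23 nt, A=9 T=2 G=5 C=7): Tm = 64.9 + 41·(12 − 16.4)/23 = 57.1°C, outside 50.1–56.7°C ✗; longest run = 2 ✓ — fails.
Candidate 4 (19 nt, A=5 T=6 G=8 C=0): Tm = 64.9 + 41·(8 − 16.4)/19 = 46.8°C, outside 50.1–56.7°C ✗; longest run = 2 ✓ — fails.
Candidate 5 (17 nt, A=5 T=2 G=7 C=3): Tm = 64.9 + 41·(10 − 16.4)/17 = 49.5°C, outside 50.1–56.7°C ✗; longest run = 3 ✓ — fails.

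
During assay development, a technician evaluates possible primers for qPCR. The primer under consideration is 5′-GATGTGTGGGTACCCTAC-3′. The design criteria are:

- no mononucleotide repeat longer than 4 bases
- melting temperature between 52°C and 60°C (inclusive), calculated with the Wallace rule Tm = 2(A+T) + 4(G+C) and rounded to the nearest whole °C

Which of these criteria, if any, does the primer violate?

Meets all criteria.

Base counts: A=3, T=5, G=6, C=4 (length 18).
homopolymer run: longest run = 3 ✓
Tm: Tm = 2·8 + 4·10 = 56°C ✓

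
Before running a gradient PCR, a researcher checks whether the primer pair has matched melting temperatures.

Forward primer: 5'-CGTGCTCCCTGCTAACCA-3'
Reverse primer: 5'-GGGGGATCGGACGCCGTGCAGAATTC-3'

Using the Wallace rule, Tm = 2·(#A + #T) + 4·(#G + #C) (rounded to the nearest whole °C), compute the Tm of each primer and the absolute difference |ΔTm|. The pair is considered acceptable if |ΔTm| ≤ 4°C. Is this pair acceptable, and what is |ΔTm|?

Forward: A=3 T=4 G=3 C=8 → Tm = 2·7 + 4·11 = 58°C.
Reverse: A=5 T=4 G=11 C=6 → Tm = 2·9 + 4·17 = 86°C.
|ΔTm| = |58 − 86| = 28°C, > 4°C.

|ΔTm| = 28°C; the pair is not acceptable.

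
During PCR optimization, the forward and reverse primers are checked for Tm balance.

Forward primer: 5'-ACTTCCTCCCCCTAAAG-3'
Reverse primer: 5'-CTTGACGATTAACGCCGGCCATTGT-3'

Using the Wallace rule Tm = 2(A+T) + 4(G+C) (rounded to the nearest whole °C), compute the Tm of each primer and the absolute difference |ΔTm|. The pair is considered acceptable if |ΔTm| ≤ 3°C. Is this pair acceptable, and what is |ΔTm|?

|ΔTm| = 24°C; the pair is not acceptable.

Forward: A=4 T=4 G=1 C=8 → Tm = 2·8 + 4·9 = 52°C.
Reverse: A=5 T=7 G=6 C=7 → Tm = 2·12 + 4·13 = 76°C.
|ΔTm| = |52 − 76| = 24°C, > 3°C.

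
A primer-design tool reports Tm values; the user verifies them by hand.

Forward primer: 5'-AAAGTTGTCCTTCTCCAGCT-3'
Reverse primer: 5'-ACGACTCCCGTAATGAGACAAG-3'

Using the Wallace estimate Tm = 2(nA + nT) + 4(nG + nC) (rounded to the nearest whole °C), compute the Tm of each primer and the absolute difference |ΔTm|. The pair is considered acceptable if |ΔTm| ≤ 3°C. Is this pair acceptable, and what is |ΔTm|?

Forward: A=4 T=7 G=3 C=6 → Tm = 2·11 + 4·9 = 58°C.
Reverse: A=8 T=3 G=5 C=6 → Tm = 2·11 + 4·11 = 66°C.
|ΔTm| = |58 − 66| = 8°C, > 3°C.

|ΔTm| = 8°C; the pair is not acceptable.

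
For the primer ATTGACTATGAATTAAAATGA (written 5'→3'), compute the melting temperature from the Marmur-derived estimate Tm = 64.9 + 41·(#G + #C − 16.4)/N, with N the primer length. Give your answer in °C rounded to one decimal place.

40.7°C

Base counts: A=10, T=7, G=3, C=1; G+C = 4, N = 21.
Tm = 64.9 + 41·(4 − 16.4)/21 = 64.9 + -508.40/21 = 40.7°C.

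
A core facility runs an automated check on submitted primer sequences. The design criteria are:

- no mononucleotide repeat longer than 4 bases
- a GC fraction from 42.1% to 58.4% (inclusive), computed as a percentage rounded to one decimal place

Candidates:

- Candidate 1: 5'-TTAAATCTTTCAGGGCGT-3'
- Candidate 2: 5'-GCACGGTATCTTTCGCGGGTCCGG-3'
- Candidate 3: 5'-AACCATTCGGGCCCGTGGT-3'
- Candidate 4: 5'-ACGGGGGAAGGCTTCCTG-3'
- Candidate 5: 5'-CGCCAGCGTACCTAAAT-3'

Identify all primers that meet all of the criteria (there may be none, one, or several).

Candidate 1 (18 nt, A=4 T=7 G=4 C=3): longest run = 3 ✓; GC 7/18 = 38.9%, outside 42.1–58.4% ✗ — fails.
Candidate 2 (24 nt, A=2 T=6 G=9 C=7): longest run = 3 ✓; GC 16/24 = 66.7%, outside 42.1–58.4% ✗ — fails.
Candidate 3 (19 nt, A=3 T=4 G=6 C=6): longest run = 3 ✓; GC 12/19 = 63.2%, outside 42.1–58.4% ✗ — fails.
Candidate 4 (18 nt, A=3 T=3 G=8 C=4): longest run = 5, exceeds 4 ✗; GC 12/18 = 66.7%, outside 42.1–58.4% ✗ — fails.
Candidate 5 (17 nt, A=5 T=3 G=3 C=6): longest run = 3 ✓; GC 9/17 = 52.9% ✓ — passes.

Candidate 5 only.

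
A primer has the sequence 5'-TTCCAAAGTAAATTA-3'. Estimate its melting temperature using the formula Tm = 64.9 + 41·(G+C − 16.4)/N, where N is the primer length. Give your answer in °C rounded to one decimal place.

Base counts: A=7, T=5, G=1, C=2; G+C = 3, N = 15.
Tm = 64.9 + 41·(3 − 16.4)/15 = 64.9 + -549.40/15 = 28.3°C.

28.3°C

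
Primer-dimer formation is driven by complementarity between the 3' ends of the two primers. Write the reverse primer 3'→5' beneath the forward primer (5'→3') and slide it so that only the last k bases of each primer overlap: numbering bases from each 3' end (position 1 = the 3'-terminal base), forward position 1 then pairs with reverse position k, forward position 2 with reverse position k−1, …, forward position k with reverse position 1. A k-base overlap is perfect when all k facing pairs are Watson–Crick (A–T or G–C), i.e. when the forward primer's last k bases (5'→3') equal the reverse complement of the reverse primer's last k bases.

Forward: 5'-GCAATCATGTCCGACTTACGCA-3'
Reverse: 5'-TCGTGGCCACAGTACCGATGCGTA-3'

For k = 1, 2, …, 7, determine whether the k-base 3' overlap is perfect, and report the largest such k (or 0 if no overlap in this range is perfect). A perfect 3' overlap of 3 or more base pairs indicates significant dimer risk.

Last 7 bases (5'→3') — forward …TTACGCA, reverse …ATGCGTA.
Reverse complement of the reverse primer's last 7 bases: TACGCAT; its first k bases are the reverse complement of the reverse primer's last k bases, so a perfect k-base overlap needs the forward primer's last k bases to equal them.
Comparing (forward last k vs required): k=1: A vs T ✗; k=2: CA vs TA ✗; k=3: GCA vs TAC ✗; k=4: CGCA vs TACG ✗; k=5: ACGCA vs TACGC ✗; k=6: TACGCA vs TACGCA ✓; k=7: TTACGCA vs TACGCAT ✗.
Only k = 6 is perfect, so the longest perfect 3' overlap is 6.

Longest perfect overlap: 6 complementary base pairs; significant dimer risk (threshold 3).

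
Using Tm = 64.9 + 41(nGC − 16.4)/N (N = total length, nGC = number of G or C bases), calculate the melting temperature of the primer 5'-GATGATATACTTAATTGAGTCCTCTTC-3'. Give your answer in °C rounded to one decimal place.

53.7°C

Base counts: A=7, T=11, G=4, C=5; G+C = 9, N = 27.
Tm = 64.9 + 41·(9 − 16.4)/27 = 64.9 + -303.40/27 = 53.7°C.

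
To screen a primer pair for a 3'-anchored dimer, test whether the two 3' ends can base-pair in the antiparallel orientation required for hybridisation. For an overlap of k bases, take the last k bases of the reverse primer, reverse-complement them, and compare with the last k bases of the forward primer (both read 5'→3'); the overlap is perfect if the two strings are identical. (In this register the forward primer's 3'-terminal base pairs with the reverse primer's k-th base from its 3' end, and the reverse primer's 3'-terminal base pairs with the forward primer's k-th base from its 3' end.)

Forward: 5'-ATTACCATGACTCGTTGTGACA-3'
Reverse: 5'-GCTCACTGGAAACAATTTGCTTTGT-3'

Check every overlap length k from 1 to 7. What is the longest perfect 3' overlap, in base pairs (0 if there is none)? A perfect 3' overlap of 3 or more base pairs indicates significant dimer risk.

Last 7 bases (5'→3') — forward …TGTGACA, reverse …GCTTTGT.
Reverse complement of the reverse primer's last 7 bases: ACAAAGC; its first k bases are the reverse complement of the reverse primer's last k bases, so a perfect k-base overlap needs the forward primer's last k bases to equal them.
Comparing (forward last k vs required): k=1: A vs A ✓; k=2: CA vs AC ✗; k=3: ACA vs ACA ✓; k=4: GACA vs ACAA ✗; k=5: TGACA vs ACAAA ✗; k=6: GTGACA vs ACAAAG ✗; k=7: TGTGACA vs ACAAAGC ✗.
Perfect overlaps at k = 1, 3; the largest is 3.

Longest perfect overlap: 3 complementary base pairs; significant dimer risk (threshold 3).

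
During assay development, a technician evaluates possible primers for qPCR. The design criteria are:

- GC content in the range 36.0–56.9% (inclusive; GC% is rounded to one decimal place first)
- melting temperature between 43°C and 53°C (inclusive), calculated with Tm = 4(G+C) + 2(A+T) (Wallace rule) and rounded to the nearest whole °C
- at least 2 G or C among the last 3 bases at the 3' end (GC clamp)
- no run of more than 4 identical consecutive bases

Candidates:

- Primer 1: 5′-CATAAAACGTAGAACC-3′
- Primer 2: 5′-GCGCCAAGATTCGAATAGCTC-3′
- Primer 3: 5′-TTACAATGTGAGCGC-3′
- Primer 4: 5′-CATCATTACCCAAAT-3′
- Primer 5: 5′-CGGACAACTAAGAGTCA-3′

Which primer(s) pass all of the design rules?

Primer 1 (16 nt, A=8 T=2 G=2 C=4): GC 6/16 = 37.5% ✓; Tm = 2·10 + 4·6 = 44°C ✓; 3' end ACC has 2 G/C ✓; longest run = 4 ✓ — passes.
Primer 2 (21 nt, A=6 T=4 G=5 C=6): GC 11/21 = 52.4% ✓; Tm = 2·10 + 4·11 = 64°C, outside 43–53°C ✗; 3' end CTC has 2 G/C ✓; longest run = 2 ✓ — fails.
Primer 3 (15 nt, A=4 T=4 G=4 C=3): GC 7/15 = 46.7% ✓; Tm = 2·8 + 4·7 = 44°C ✓; 3' end CGC has 3 G/C ✓; longest run = 2 ✓ — passes.
Primer 4 (15 nt, A=6 T=4 G=0 C=5): GC 5/15 = 33.3%, outside 36.0–56.9% ✗; Tm = 2·10 + 4·5 = 40°C, outside 43–53°C ✗; 3' end AAT has 0 G/C, need ≥2 ✗; longest run = 3 ✓ — fails.
Primer 5 (17 nt, A=7 T=2 G=4 C=4): GC 8/17 = 47.1% ✓; Tm = 2·9 + 4·8 = 50°C ✓; 3' end TCA has 1 G/C, need ≥2 ✗; longest run = 2 ✓ — fails.

Primer 1 and Primer 3.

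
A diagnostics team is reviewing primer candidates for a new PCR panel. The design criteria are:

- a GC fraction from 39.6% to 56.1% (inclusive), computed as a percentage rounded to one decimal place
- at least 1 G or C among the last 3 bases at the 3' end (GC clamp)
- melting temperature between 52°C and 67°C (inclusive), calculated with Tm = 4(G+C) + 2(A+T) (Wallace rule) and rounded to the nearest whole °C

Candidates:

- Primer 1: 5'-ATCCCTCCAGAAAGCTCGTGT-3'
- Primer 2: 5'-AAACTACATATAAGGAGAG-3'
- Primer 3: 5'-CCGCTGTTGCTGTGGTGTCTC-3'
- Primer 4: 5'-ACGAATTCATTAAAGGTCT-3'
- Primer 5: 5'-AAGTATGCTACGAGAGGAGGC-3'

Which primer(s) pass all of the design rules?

Primer 1 (21 nt, A=5 T=5 G=4 C=7): GC 11/21 = 52.4% ✓; 3' end TGT has 1 G/C ✓; Tm = 2·10 + 4·11 = 64°C ✓ — passes.
Primer 2 (19 nt, A=10 T=3 G=4 C=2): GC 6/19 = 31.6%, outside 39.6–56.1% ✗; 3' end GAG has 2 G/C ✓; Tm = 2·13 + 4·6 = 50°C, outside 52–67°C ✗ — fails.
Primer 3 (21 nt, A=0 T=8 G=7 C=6): GC 13/21 = 61.9%, outside 39.6–56.1% ✗; 3' end CTC has 2 G/C ✓; Tm = 2·8 + 4·13 = 68°C, outside 52–67°C ✗ — fails.
Primer 4 (19 nt, A=7 T=6 G=3 C=3): GC 6/19 = 31.6%, outside 39.6–56.1% ✗; 3' end TCT has 1 G/C ✓; Tm = 2·13 + 4·6 = 50°C, outside 52–67°C ✗ — fails.
Primer 5 (21 nt, A=7 T=3 G=8 C=3): GC 11/21 = 52.4% ✓; 3' end GGC has 3 G/C ✓; Tm = 2·10 + 4·11 = 64°C ✓ — passes.

Primer 1 and Primer 5.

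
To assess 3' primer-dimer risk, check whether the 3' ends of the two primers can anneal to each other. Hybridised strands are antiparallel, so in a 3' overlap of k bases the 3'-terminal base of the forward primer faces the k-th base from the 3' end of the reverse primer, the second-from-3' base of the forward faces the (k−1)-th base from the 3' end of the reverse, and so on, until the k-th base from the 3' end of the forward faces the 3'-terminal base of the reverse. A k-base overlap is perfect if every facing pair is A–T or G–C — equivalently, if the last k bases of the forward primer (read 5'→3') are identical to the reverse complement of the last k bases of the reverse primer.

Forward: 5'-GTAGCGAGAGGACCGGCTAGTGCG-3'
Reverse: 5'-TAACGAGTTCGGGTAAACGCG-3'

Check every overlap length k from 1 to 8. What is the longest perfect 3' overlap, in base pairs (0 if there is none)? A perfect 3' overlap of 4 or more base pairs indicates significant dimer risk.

Longest perfect overlap: 2 complementary base pairs; below the dimer-risk threshold (threshold 4).

Last 8 bases (5'→3') — forward …CTAGTGCG, reverse …TAAACGCG.
Reverse complement of the reverse primer's last 8 bases: CGCGTTTA; its first k bases are the reverse complement of the reverse primer's last k bases, so a perfect k-base overlap needs the forward primer's last k bases to equal them.
Comparing (forward last k vs required): k=1: G vs C ✗; k=2: CG vs CG ✓; k=3: GCG vs CGC ✗; k=4: TGCG vs CGCG ✗; k=5: GTGCG vs CGCGT ✗; k=6: AGTGCG vs CGCGTT ✗; k=7: TAGTGCG vs CGCGTTT ✗; k=8: CTAGTGCG vs CGCGTTTA ✗.
Only k = 2 is perfect, so the longest perfect 3' overlap is 2.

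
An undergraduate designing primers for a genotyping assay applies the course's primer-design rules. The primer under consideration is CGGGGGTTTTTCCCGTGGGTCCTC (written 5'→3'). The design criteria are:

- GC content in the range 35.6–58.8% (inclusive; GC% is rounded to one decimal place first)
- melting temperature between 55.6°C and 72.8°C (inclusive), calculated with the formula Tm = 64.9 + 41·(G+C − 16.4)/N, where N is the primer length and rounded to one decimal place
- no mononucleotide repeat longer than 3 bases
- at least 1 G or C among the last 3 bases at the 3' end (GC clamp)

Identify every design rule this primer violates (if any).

Base counts: A=0, T=8, G=9, C=7 (length 24).
GC content: GC 16/24 = 66.7%, outside 35.6–58.8% ✗
Tm: Tm = 64.9 + 41·(16 − 16.4)/24 = 64.2°C ✓
homopolymer run: longest run = 5, exceeds 3 ✗
GC clamp: 3' end CTC has 2 G/C ✓

Fails: GC content, homopolymer run.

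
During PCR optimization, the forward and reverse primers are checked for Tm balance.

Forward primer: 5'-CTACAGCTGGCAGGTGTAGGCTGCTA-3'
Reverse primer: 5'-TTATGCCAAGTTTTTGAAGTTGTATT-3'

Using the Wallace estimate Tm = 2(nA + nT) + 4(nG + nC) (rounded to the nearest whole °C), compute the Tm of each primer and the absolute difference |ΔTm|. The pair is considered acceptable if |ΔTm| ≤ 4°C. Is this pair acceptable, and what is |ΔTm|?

Forward: A=5 T=6 G=9 C=6 → Tm = 2·11 + 4·15 = 82°C.
Reverse: A=6 T=13 G=5 C=2 → Tm = 2·19 + 4·7 = 66°C.
|ΔTm| = |82 − 66| = 16°C, > 4°C.

|ΔTm| = 16°C; the pair is not acceptable.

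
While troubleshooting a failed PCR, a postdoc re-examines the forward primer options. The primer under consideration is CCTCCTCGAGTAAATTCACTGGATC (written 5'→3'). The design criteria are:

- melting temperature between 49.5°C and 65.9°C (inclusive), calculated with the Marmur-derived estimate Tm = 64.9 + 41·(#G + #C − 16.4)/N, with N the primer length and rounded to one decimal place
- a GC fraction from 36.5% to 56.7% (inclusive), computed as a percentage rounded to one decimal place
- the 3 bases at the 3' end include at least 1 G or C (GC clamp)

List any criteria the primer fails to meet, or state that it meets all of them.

Meets all criteria.

Base counts: A=6, T=7, G=4, C=8 (length 25).
Tm: Tm = 64.9 + 41·(12 − 16.4)/25 = 57.7°C ✓
GC content: GC 12/25 = 48.0% ✓
GC clamp: 3' end ATC has 1 G/C ✓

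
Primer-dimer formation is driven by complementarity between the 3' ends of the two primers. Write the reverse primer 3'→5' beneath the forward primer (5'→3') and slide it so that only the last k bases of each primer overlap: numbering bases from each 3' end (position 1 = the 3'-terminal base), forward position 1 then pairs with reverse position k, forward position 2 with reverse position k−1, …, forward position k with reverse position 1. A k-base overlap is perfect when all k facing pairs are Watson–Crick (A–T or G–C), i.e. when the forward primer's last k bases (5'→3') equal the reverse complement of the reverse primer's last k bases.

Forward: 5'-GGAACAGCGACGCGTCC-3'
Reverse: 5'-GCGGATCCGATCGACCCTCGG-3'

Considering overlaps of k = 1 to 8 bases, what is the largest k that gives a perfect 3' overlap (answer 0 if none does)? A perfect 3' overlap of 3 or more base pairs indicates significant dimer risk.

Last 8 bases (5'→3') — forward …ACGCGTCC, reverse …ACCCTCGG.
Reverse complement of the reverse primer's last 8 bases: CCGAGGGT; its first k bases are the reverse complement of the reverse primer's last k bases, so a perfect k-base overlap needs the forward primer's last k bases to equal them.
Comparing (forward last k vs required): k=1: C vs C ✓; k=2: CC vs CC ✓; k=3: TCC vs CCG ✗; k=4: GTCC vs CCGA ✗; k=5: CGTCC vs CCGAG ✗; k=6: GCGTCC vs CCGAGG ✗; k=7: CGCGTCC vs CCGAGGG ✗; k=8: ACGCGTCC vs CCGAGGGT ✗.
Perfect overlaps at k = 1, 2; the largest is 2.

Longest perfect overlap: 2 complementary base pairs; below the dimer-risk threshold (threshold 3).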